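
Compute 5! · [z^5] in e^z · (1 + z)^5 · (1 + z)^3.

The EGF product rule gives c_5 = Σ_{k_1+k_2+k_3=5} C(5; k_1,k_2,k_3) · ∏ g_i(k_i), where e^z gives (1)^k; (1+z)^5 gives the falling factorial (5)_k; (1+z)^3 gives the falling factorial (3)_k.
g_1(k) for k = 0…5: 1, 1, 1, 1, 1, 1.
g_2(k) for k = 0…5: 1, 5, 20, 60, 120, 120.
g_3(k) for k = 0…5: 1, 3, 6, 6, 0, 0.
First combine the last two factors: h(k) = Σ_j C(k,j)·g_2(j)·g_3(k−j) for k = 0…5: 1, 8, 56, 336, 1680, 6720.
c_5 = Σ_k C(5,k)·g_1(k)·h(5−k) = 1·1·6720 + 5·1·1680 + 10·1·336 + 10·1·56 + 5·1·8 + 1·1·1 = 6720 + 8400 + 3360 + 560 + 40 + 1 = 19081.

19081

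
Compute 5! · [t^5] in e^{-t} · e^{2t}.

The EGF product rule gives c_5 = Σ_{k_1+k_2=5} C(5; k_1,k_2) · ∏ g_i(k_i), where e^{-t} gives (-1)^k; e^{2t} gives (2)^k.
g_1(k) for k = 0…5: 1, -1, 1, -1, 1, -1.
g_2(k) for k = 0…5: 1, 2, 4, 8, 16, 32.
c_5 = Σ_k C(5,k)·g_1(k)·g_2(5−k) = 1·1·32 + 5·(-1)·16 + 10·1·8 + 10·(-1)·4 + 5·1·2 + 1·(-1)·1 = 32 − 80 + 80 − 40 + 10 − 1 = 1.

1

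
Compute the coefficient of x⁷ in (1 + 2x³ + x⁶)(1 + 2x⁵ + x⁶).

(1 + 2x³ + x⁶) has coefficients 1,0,0,2,0,0,1 for degrees 0…6.
(1 + 2x⁵ + x⁶) has coefficients 1,0,0,0,0,2,1,0 for degrees 0…7.
[x⁷] = 1·0 + 2·0 + 1·0 = 0.

0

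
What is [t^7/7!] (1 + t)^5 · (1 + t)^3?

The EGF product rule gives c_7 = Σ_{k_1+k_2=7} C(7; k_1,k_2) · ∏ g_i(k_i), where (1+t)^5 gives the falling factorial (5)_k; (1+t)^3 gives the falling factorial (3)_k.
g_1(k) for k = 0…7: 1, 5, 20, 60, 120, 120, 0, 0.
g_2(k) for k = 0…7: 1, 3, 6, 6, 0, 0, 0, 0.
c_7 = Σ_k C(7,k)·g_1(k)·g_2(7−k) = 35·120·6 + 21·120·6 = 25200 + 15120 = 40320.

40320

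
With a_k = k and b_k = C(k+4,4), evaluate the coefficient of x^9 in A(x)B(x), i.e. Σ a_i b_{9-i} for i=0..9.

This is [x^9] in the product of the two ordinary generating functions.
Σ = 0·715 + 1·495 + 2·330 + 3·210 + 4·126 + 5·70 + 6·35 + 7·15 + 8·5 + 9·1 = 3003.

3003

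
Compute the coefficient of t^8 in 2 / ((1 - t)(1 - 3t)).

Partial fractions give a closed form: a_n = (-1)·1^n + (3)·3^n.
At n = 8: a_8 = 19682.

19682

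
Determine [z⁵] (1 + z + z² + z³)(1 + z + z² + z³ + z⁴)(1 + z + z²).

(1 + z + z² + z³) has coefficients 1,1,1,1 for degrees 0…3.
(1 + z + z² + z³ + z⁴) has coefficients 1,1,1,1,1,0 for degrees 0…5.
Finally multiplying by (1 + z + z²), the product of all factors after the first has coefficients 1,2,3,3,3,2 for degrees 0…5.
[z⁵] = 1·2 + 1·3 + 1·3 + 1·3 = 11.

11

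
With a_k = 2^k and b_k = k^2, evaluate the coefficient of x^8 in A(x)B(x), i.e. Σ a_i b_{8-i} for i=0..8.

This is [x^8] in the product of the two ordinary generating functions.
Σ = 1·64 + 2·49 + 4·36 + 8·25 + 16·16 + 32·9 + 64·4 + 128·1 + 256·0 = 1434.

1434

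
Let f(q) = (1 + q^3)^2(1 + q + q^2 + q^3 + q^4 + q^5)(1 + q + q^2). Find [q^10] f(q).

(1 + q^3)^2 has coefficients 1,0,0,2,0,0,1 for degrees 0…6.
(1 + q + q^2 + q^3 + q^4 + q^5) has coefficients 1,1,1,1,1,1,0,0,0,0,0 for degrees 0…10.
Finally multiplying by (1 + q + q^2), the product of all factors after the first has coefficients 1,2,3,3,3,3,2,1,0,0,0 for degrees 0…10.
[q^10] = 1·0 + 2·1 + 1·3 = 5.

5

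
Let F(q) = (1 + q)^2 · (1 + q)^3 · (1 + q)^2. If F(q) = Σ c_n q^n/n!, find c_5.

2520

The EGF product rule gives c_5 = Σ_{k_1+k_2+k_3=5} C(5; k_1,k_2,k_3) · ∏ g_i(k_i), where (1+q)^2 gives the falling factorial (2)_k; (1+q)^3 gives the falling factorial (3)_k; (1+q)^2 gives the falling factorial (2)_k.
g_1(k) for k = 0…5: 1, 2, 2, 0, 0, 0.
g_2(k) for k = 0…5: 1, 3, 6, 6, 0, 0.
g_3(k) for k = 0…5: 1, 2, 2, 0, 0, 0.
First combine the last two factors: h(k) = Σ_j C(k,j)·g_2(j)·g_3(k−j) for k = 0…5: 1, 5, 20, 60, 120, 120.
c_5 = Σ_k C(5,k)·g_1(k)·h(5−k) = 1·1·120 + 5·2·120 + 10·2·60 = 120 + 1200 + 1200 = 2520.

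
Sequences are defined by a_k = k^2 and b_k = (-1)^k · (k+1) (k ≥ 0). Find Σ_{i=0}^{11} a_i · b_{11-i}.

36

This is [x^11] in the product of the two ordinary generating functions.
Σ = 0·(-12) + 1·11 + 4·(-10) + 9·9 + 16·(-8) + 25·7 + 36·(-6) + 49·5 + 64·(-4) + 81·3 + 100·(-2) + 121·1 = 36.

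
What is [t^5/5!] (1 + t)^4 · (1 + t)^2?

720

The EGF product rule gives c_5 = Σ_{k_1+k_2=5} C(5; k_1,k_2) · ∏ g_i(k_i), where (1+t)^4 gives the falling factorial (4)_k; (1+t)^2 gives the falling factorial (2)_k.
g_1(k) for k = 0…5: 1, 4, 12, 24, 24, 0.
g_2(k) for k = 0…5: 1, 2, 2, 0, 0, 0.
c_5 = Σ_k C(5,k)·g_1(k)·g_2(5−k) = 10·24·2 + 5·24·2 = 480 + 240 = 720.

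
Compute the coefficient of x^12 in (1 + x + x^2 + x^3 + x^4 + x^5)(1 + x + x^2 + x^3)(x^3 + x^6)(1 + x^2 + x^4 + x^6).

(1 + x + x^2 + x^3 + x^4 + x^5) has coefficients 1,1,1,1,1,1 for degrees 0…5.
(1 + x + x^2 + x^3) has coefficients 1,1,1,1,0,0,0,0,0,0,0,0,0 for degrees 0…12.
Multiplying by (x^3 + x^6) gives running coefficients 0,0,0,1,1,1,2,1,1,1,0,0,0 for degrees 0…12.
Finally multiplying by (1 + x^2 + x^4 + x^6), the product of all factors after the first has coefficients 0,0,0,1,1,2,3,3,4,4,4,3,3 for degrees 0…12.
[x^12] = 1·3 + 1·3 + 1·4 + 1·4 + 1·4 + 1·3 = 21.

21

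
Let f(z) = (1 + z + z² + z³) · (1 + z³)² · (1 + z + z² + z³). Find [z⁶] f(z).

(1 + z + z² + z³) has coefficients 1,1,1,1 for degrees 0…3.
(1 + z³)² has coefficients 1,0,0,2,0,0,1 for degrees 0…6.
Finally multiplying by (1 + z + z² + z³), the product of all factors after the first has coefficients 1,1,1,3,2,2,3 for degrees 0…6.
[z⁶] = 1·3 + 1·2 + 1·2 + 1·3 = 10.

10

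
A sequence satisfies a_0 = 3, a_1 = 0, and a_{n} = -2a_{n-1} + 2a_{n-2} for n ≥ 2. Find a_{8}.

1968

The ordinary generating function has denominator 1 + 2z - 2z^2.
Iterating the recurrence: a_0,…,a_{8} = 3, 0, 6, -12, 36, -96, 264, -720, 1968.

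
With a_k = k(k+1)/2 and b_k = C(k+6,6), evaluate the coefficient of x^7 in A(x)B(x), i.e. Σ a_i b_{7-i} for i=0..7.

5005

The convolution is the x^7 coefficient of A(x)B(x).
Σ = 0·1716 + 1·924 + 3·462 + 6·210 + 10·84 + 15·28 + 21·7 + 28·1 = 5005.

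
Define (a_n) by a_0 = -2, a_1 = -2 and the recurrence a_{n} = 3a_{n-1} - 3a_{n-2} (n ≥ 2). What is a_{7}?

The ordinary generating function has denominator 1 - 3z + 3z^2.
Iterating the recurrence: a_0,…,a_{7} = -2, -2, 0, 6, 18, 36, 54, 54.

54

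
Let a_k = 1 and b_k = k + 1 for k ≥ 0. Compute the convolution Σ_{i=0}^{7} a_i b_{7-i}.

This is [x^7] in the product of the two ordinary generating functions.
Σ = 1·8 + 1·7 + 1·6 + 1·5 + 1·4 + 1·3 + 1·2 + 1·1 = 36.

36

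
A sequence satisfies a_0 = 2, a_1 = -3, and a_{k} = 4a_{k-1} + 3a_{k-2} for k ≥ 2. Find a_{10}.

-1512150

The ordinary generating function has denominator 1 - 4z - 3z^2.
Iterating the recurrence: a_0,…,a_{10} = 2, -3, -6, -33, -150, -699, -3246, -15081, -70062, -325491, -1512150.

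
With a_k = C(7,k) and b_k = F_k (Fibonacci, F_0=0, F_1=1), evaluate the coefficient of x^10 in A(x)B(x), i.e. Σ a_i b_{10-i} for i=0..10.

The convolution is the x^10 coefficient of A(x)B(x).
Σ = 1·55 + 7·34 + 21·21 + 35·13 + 35·8 + 21·5 + 7·3 + 1·2 + 0·1 + 0·1 + 0·0 = 1597.

1597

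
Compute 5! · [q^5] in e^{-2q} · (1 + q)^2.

The EGF product rule gives c_5 = Σ_{k_1+k_2=5} C(5; k_1,k_2) · ∏ g_i(k_i), where e^{-2q} gives (-2)^k; (1+q)^2 gives the falling factorial (2)_k.
g_1(k) for k = 0…5: 1, -2, 4, -8, 16, -32.
g_2(k) for k = 0…5: 1, 2, 2, 0, 0, 0.
c_5 = Σ_k C(5,k)·g_1(k)·g_2(5−k) = 10·(-8)·2 + 5·16·2 + 1·(-32)·1 = −160 + 160 − 32 = -32.

-32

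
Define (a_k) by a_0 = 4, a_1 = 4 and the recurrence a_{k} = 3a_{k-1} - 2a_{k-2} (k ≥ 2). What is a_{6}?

4

The ordinary generating function has denominator 1 - 3t + 2t^2.
Iterating the recurrence: a_0,…,a_{6} = 4, 4, 4, 4, 4, 4, 4.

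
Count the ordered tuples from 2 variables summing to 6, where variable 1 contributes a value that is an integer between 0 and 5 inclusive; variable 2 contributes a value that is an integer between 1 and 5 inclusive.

The generating function for the choices is (1 + x + x^2 + x^3 + x^4 + x^5)·(x + x^2 + x^3 + x^4 + x^5); the count is [x^6].
(1 + x + x^2 + x^3 + x^4 + x^5) has coefficients 1,1,1,1,1,1 for degrees 0…5.
(x + x^2 + x^3 + x^4 + x^5) has coefficients 0,1,1,1,1,1,0 for degrees 0…6.
[x^6] = 1·0 + 1·1 + 1·1 + 1·1 + 1·1 + 1·1 = 5.

5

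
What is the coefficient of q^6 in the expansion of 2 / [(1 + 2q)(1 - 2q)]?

Partial fractions give a closed form: a_n = (1)·(-2)^n + (1)·2^n.
At n = 6: a_6 = 128.

128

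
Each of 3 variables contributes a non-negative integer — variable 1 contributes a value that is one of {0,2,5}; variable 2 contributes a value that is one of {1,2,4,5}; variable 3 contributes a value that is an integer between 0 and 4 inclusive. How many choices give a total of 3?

The generating function for the choices is (1 + t^2 + t^5)·(t + t^2 + t^4 + t^5)·(1 + t + t^2 + t^3 + t^4); the count is [t^3].
(1 + t^2 + t^5) has coefficients 1,0,1,0 for degrees 0…3.
(t + t^2 + t^4 + t^5) has coefficients 0,1,1,0 for degrees 0…3.
Finally multiplying by (1 + t + t^2 + t^3 + t^4), the product of all factors after the first has coefficients 0,1,2,2 for degrees 0…3.
[t^3] = 1·2 + 1·1 = 3.

3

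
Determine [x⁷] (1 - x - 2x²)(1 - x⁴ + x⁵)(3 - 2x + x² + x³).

-7

(1 - x - 2x²) has coefficients 1,-1,-2 for degrees 0…2.
(1 - x⁴ + x⁵) has coefficients 1,0,0,0,-1,1,0,0 for degrees 0…7.
Finally multiplying by (3 - 2x + x² + x³), the product of all factors after the first has coefficients 3,-2,1,1,-3,5,-3,0 for degrees 0…7.
[x⁷] = 1·0 − 1·(-3) − 2·5 = -7.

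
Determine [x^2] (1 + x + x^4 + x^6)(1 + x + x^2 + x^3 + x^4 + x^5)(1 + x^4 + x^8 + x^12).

2

(1 + x + x^4 + x^6) has coefficients 1,1,0 for degrees 0…2.
(1 + x + x^2 + x^3 + x^4 + x^5) has coefficients 1,1,1 for degrees 0…2.
Finally multiplying by (1 + x^4 + x^8 + x^12), the product of all factors after the first has coefficients 1,1,1 for degrees 0…2.
[x^2] = 1·1 + 1·1 = 2.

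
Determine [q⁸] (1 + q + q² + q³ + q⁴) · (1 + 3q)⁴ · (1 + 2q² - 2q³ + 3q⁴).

825

(1 + q + q² + q³ + q⁴) has coefficients 1,1,1,1,1 for degrees 0…4.
(1 + 3q)⁴ has coefficients 1,12,54,108,81,0,0,0,0 for degrees 0…8.
Finally multiplying by (1 + 2q² - 2q³ + 3q⁴), the product of all factors after the first has coefficients 1,12,56,130,168,144,108,162,243 for degrees 0…8.
[q⁸] = 1·243 + 1·162 + 1·108 + 1·144 + 1·168 = 825.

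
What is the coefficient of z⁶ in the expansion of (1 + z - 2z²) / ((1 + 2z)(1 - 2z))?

The denominator gives the recurrence a_n = 4a_(n−2) for n ≥ 3; the numerator fixes a_0 = 1, a_1 = 1, a_2 = 2.
Iterating: 1, 1, 2, 4, 8, 16, 32, so a_6 = 32.

32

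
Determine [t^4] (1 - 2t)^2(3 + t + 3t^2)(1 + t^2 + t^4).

26

(1 - 2t)^2 has coefficients 1,-4,4 for degrees 0…2.
(3 + t + 3t^2) has coefficients 3,1,3,0,0 for degrees 0…4.
Finally multiplying by (1 + t^2 + t^4), the product of all factors after the first has coefficients 3,1,6,1,6 for degrees 0…4.
[t^4] = 1·6 − 4·1 + 4·6 = 26.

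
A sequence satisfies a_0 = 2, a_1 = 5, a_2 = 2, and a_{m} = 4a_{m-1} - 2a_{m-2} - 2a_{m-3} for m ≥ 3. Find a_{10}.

-51448

The ordinary generating function has denominator 1 - 4q + 2q^2 + 2q^3.
Iterating the recurrence: a_0,…,a_{10} = 2, 5, 2, -6, -38, -144, -488, -1588, -5088, -16200, -51448.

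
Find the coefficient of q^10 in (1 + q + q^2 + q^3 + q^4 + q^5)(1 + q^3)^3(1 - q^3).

(1 + q + q^2 + q^3 + q^4 + q^5) has coefficients 1,1,1,1,1,1 for degrees 0…5.
(1 + q^3)^3 has coefficients 1,0,0,3,0,0,3,0,0,1,0 for degrees 0…10.
Finally multiplying by (1 - q^3), the product of all factors after the first has coefficients 1,0,0,2,0,0,0,0,0,-2,0 for degrees 0…10.
[q^10] = 1·0 + 1·(-2) + 1·0 + 1·0 + 1·0 + 1·0 = -2.

-2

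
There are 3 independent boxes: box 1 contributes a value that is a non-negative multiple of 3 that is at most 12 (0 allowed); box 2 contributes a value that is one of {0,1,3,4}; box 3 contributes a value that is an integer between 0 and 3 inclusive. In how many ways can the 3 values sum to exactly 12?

The generating function for the choices is (1 + z³ + z⁶ + z⁹ + z¹²)·(1 + z + z³ + z⁴)·(1 + z + z² + z³); the count is [z¹²].
(1 + z³ + z⁶ + z⁹ + z¹²) has coefficients 1,0,0,1,0,0,1,0,0,1,0,0,1 for degrees 0…12.
(1 + z + z³ + z⁴) has coefficients 1,1,0,1,1,0,0,0,0,0,0,0,0 for degrees 0…12.
Finally multiplying by (1 + z + z² + z³), the product of all factors after the first has coefficients 1,2,2,3,3,2,2,1,0,0,0,0,0 for degrees 0…12.
[z¹²] = 1·0 + 1·0 + 1·2 + 1·3 + 1·1 = 6.

6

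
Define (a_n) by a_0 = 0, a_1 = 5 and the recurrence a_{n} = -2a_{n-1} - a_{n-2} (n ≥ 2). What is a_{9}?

45

The ordinary generating function has denominator 1 + 2y + y^2.
Iterating the recurrence: a_0,…,a_{9} = 0, 5, -10, 15, -20, 25, -30, 35, -40, 45.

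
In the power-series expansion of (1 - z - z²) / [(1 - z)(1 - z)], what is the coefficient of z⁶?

The denominator gives the recurrence a_n = 2a_(n−1) − a_(n−2) for n ≥ 3; the numerator fixes a_0 = 1, a_1 = 1, a_2 = 0.
Iterating: 1, 1, 0, -1, -2, -3, -4, so a_6 = -4.

-4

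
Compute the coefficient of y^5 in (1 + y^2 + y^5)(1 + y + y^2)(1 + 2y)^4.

(1 + y^2 + y^5) has coefficients 1,0,1,0,0,1 for degrees 0…5.
(1 + y + y^2) has coefficients 1,1,1,0,0,0 for degrees 0…5.
Finally multiplying by (1 + 2y)^4, the product of all factors after the first has coefficients 1,9,33,64,72,48 for degrees 0…5.
[y^5] = 1·48 + 1·64 + 1·1 = 113.

113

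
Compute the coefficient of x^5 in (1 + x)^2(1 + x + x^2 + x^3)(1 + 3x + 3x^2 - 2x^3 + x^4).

17

(1 + x)^2 has coefficients 1,2,1 for degrees 0…2.
(1 + x + x^2 + x^3) has coefficients 1,1,1,1,0,0 for degrees 0…5.
Finally multiplying by (1 + 3x + 3x^2 - 2x^3 + x^4), the product of all factors after the first has coefficients 1,4,7,5,5,2 for degrees 0…5.
[x^5] = 1·2 + 2·5 + 1·5 = 17.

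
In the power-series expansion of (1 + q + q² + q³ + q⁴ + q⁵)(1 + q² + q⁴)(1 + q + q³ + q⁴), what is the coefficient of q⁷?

9

(1 + q + q² + q³ + q⁴ + q⁵) has coefficients 1,1,1,1,1,1 for degrees 0…5.
(1 + q² + q⁴) has coefficients 1,0,1,0,1,0,0,0 for degrees 0…7.
Finally multiplying by (1 + q + q³ + q⁴), the product of all factors after the first has coefficients 1,1,1,2,2,2,1,1 for degrees 0…7.
[q⁷] = 1·1 + 1·1 + 1·2 + 1·2 + 1·2 + 1·1 = 9.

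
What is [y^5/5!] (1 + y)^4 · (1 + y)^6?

30240

The EGF product rule gives c_5 = Σ_{k_1+k_2=5} C(5; k_1,k_2) · ∏ g_i(k_i), where (1+y)^4 gives the falling factorial (4)_k; (1+y)^6 gives the falling factorial (6)_k.
g_1(k) for k = 0…5: 1, 4, 12, 24, 24, 0.
g_2(k) for k = 0…5: 1, 6, 30, 120, 360, 720.
c_5 = Σ_k C(5,k)·g_1(k)·g_2(5−k) = 1·1·720 + 5·4·360 + 10·12·120 + 10·24·30 + 5·24·6 = 720 + 7200 + 14400 + 7200 + 720 = 30240.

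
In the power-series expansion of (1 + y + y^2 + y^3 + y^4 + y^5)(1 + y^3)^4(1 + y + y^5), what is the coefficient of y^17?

7

(1 + y + y^2 + y^3 + y^4 + y^5) has coefficients 1,1,1,1,1,1 for degrees 0…5.
(1 + y^3)^4 has coefficients 1,0,0,4,0,0,6,0,0,4,0,0,1,0,0,0,0,0 for degrees 0…17.
Finally multiplying by (1 + y + y^5), the product of all factors after the first has coefficients 1,1,0,4,4,1,6,6,4,4,4,6,1,1,4,0,0,1 for degrees 0…17.
[y^17] = 1·1 + 1·0 + 1·0 + 1·4 + 1·1 + 1·1 = 7.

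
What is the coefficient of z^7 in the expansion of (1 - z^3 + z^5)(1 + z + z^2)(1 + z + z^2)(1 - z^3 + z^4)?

(1 - z^3 + z^5) has coefficients 1,0,0,-1,0,1 for degrees 0…5.
(1 + z + z^2) has coefficients 1,1,1,0,0,0,0,0 for degrees 0…7.
Multiplying by (1 + z + z^2) gives running coefficients 1,2,3,2,1,0,0,0 for degrees 0…7.
Finally multiplying by (1 - z^3 + z^4), the product of all factors after the first has coefficients 1,2,3,1,0,-1,1,1 for degrees 0…7.
[z^7] = 1·1 − 1·0 + 1·3 = 4.

4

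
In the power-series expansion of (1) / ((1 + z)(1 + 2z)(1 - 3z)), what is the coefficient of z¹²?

Partial fractions give a closed form: a_n = (-1/4)·(-1)^n + (4/5)·(-2)^n + (9/20)·3^n.
At n = 12: a_12 = 242425.

242425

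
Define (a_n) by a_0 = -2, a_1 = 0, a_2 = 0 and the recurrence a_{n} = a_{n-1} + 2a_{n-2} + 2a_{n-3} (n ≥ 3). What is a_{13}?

The ordinary generating function has denominator 1 - y - 2y^2 - 2y^3.
Iterating the recurrence: a_0,…,a_{13} = -2, 0, 0, -4, -4, -12, -28, -60, -140, -316, -716, -1628, -3692, -8380.

-8380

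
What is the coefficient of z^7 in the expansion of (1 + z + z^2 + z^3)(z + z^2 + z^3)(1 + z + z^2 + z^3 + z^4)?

9

(1 + z + z^2 + z^3) has coefficients 1,1,1,1 for degrees 0…3.
(z + z^2 + z^3) has coefficients 0,1,1,1,0,0,0,0 for degrees 0…7.
Finally multiplying by (1 + z + z^2 + z^3 + z^4), the product of all factors after the first has coefficients 0,1,2,3,3,3,2,1 for degrees 0…7.
[z^7] = 1·1 + 1·2 + 1·3 + 1·3 = 9.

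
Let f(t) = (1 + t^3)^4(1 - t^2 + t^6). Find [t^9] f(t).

(1 + t^3)^4 has coefficients 1,0,0,4,0,0,6,0,0,4 for degrees 0…9.
(1 - t^2 + t^6) has coefficients 1,0,-1,0,0,0,1,0,0,0 for degrees 0…9.
[t^9] = 1·0 + 4·1 + 6·0 + 4·1 = 8.

8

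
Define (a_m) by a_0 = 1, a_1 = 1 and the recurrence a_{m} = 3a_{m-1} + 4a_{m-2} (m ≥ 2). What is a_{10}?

419431

The ordinary generating function has denominator 1 - 3y - 4y^2.
Iterating the recurrence: a_0,…,a_{10} = 1, 1, 7, 25, 103, 409, 1639, 6553, 26215, 104857, 419431.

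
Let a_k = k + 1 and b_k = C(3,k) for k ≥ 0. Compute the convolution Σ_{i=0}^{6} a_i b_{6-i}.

Write out a_i and b_{6-i} for i = 0,…,6 and sum the products.
Σ = 1·0 + 2·0 + 3·0 + 4·1 + 5·3 + 6·3 + 7·1 = 44.

44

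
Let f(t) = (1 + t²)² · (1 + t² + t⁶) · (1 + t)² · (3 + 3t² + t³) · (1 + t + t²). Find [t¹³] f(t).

(1 + t²)² has coefficients 1,0,2,0,1 for degrees 0…4.
(1 + t² + t⁶) has coefficients 1,0,1,0,0,0,1,0,0,0,0,0,0,0 for degrees 0…13.
Multiplying by (1 + t)² gives running coefficients 1,2,2,2,1,0,1,2,1,0,0,0,0,0 for degrees 0…13.
Multiplying by (3 + 3t² + t³) gives running coefficients 3,6,9,13,11,8,8,7,6,7,5,1,0,0 for degrees 0…13.
Finally multiplying by (1 + t + t²), the product of all factors after the first has coefficients 3,9,18,28,33,32,27,23,21,20,18,13,6,1 for degrees 0…13.
[t¹³] = 1·1 + 2·13 + 1·20 = 47.

47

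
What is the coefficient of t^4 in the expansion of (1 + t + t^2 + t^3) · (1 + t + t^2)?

2

(1 + t + t^2 + t^3) has coefficients 1,1,1,1 for degrees 0…3.
(1 + t + t^2) has coefficients 1,1,1,0,0 for degrees 0…4.
[t^4] = 1·0 + 1·0 + 1·1 + 1·1 = 2.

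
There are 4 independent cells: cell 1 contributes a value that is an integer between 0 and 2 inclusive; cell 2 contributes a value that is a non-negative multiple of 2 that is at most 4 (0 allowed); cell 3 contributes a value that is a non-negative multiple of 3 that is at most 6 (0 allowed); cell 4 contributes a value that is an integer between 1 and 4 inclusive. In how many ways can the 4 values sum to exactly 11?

10

The generating function for the choices is (1 + z + z²)·(1 + z² + z⁴)·(1 + z³ + z⁶)·(z + z² + z³ + z⁴); the count is [z¹¹].
(1 + z + z²) has coefficients 1,1,1 for degrees 0…2.
(1 + z² + z⁴) has coefficients 1,0,1,0,1,0,0,0,0,0,0,0 for degrees 0…11.
Multiplying by (1 + z³ + z⁶) gives running coefficients 1,0,1,1,1,1,1,1,1,0,1,0 for degrees 0…11.
Finally multiplying by (z + z² + z³ + z⁴), the product of all factors after the first has coefficients 0,1,1,2,3,3,4,4,4,4,3,3 for degrees 0…11.
[z¹¹] = 1·3 + 1·3 + 1·4 = 10.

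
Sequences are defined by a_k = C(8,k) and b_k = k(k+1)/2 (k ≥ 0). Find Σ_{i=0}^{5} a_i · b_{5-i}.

501

This is [x^5] in the product of the two ordinary generating functions.
Σ = 1·15 + 8·10 + 28·6 + 56·3 + 70·1 + 56·0 = 501.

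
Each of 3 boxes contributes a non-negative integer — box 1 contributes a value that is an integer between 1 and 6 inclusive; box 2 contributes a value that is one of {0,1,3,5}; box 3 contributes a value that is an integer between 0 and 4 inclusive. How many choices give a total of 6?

14

The generating function for the choices is (z + z² + z³ + z⁴ + z⁵ + z⁶)·(1 + z + z³ + z⁵)·(1 + z + z² + z³ + z⁴); the count is [z⁶].
(z + z² + z³ + z⁴ + z⁵ + z⁶) has coefficients 0,1,1,1,1,1,1 for degrees 0…6.
(1 + z + z³ + z⁵) has coefficients 1,1,0,1,0,1,0 for degrees 0…6.
Finally multiplying by (1 + z + z² + z³ + z⁴), the product of all factors after the first has coefficients 1,2,2,3,3,3,2 for degrees 0…6.
[z⁶] = 1·3 + 1·3 + 1·3 + 1·2 + 1·2 + 1·1 = 14.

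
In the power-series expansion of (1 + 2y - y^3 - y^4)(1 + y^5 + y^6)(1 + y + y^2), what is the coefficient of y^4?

(1 + 2y - y^3 - y^4) has coefficients 1,2,0,-1,-1 for degrees 0…4.
(1 + y^5 + y^6) has coefficients 1,0,0,0,0 for degrees 0…4.
Finally multiplying by (1 + y + y^2), the product of all factors after the first has coefficients 1,1,1,0,0 for degrees 0…4.
[y^4] = 1·0 + 2·0 − 1·1 − 1·1 = -2.

-2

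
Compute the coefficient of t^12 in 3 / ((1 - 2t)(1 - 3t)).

4758393

Partial fractions give a closed form: a_n = (-6)·2^n + (9)·3^n.
At n = 12: a_12 = 4758393.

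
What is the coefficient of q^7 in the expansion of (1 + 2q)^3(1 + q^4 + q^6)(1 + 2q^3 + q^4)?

(1 + 2q)^3 has coefficients 1,6,12,8 for degrees 0…3.
(1 + q^4 + q^6) has coefficients 1,0,0,0,1,0,1,0 for degrees 0…7.
Finally multiplying by (1 + 2q^3 + q^4), the product of all factors after the first has coefficients 1,0,0,2,2,0,1,2 for degrees 0…7.
[q^7] = 1·2 + 6·1 + 12·0 + 8·2 = 24.

24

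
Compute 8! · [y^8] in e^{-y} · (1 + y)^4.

641

The EGF product rule gives c_8 = Σ_{k_1+k_2=8} C(8; k_1,k_2) · ∏ g_i(k_i), where e^{-y} gives (-1)^k; (1+y)^4 gives the falling factorial (4)_k.
g_1(k) for k = 0…8: 1, -1, 1, -1, 1, -1, 1, -1, 1.
g_2(k) for k = 0…8: 1, 4, 12, 24, 24, 0, 0, 0, 0.
c_8 = Σ_k C(8,k)·g_1(k)·g_2(8−k) = 70·1·24 + 56·(-1)·24 + 28·1·12 + 8·(-1)·4 + 1·1·1 = 1680 − 1344 + 336 − 32 + 1 = 641.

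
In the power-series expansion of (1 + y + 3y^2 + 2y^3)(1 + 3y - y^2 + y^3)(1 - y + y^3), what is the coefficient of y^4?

-3

(1 + y + 3y^2 + 2y^3) has coefficients 1,1,3,2 for degrees 0…3.
(1 + 3y - y^2 + y^3) has coefficients 1,3,-1,1,0 for degrees 0…4.
Finally multiplying by (1 - y + y^3), the product of all factors after the first has coefficients 1,2,-4,3,2 for degrees 0…4.
[y^4] = 1·2 + 1·3 + 3·(-4) + 2·2 = -3.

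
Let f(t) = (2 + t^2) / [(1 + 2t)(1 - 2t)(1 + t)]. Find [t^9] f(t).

-767

The denominator gives the recurrence a_n = −a_(n−1) + 4a_(n−2) + 4a_(n−3) for n ≥ 3; the numerator fixes a_0 = 2, a_1 = -2, a_2 = 11.
Iterating: 2, -2, 11, -11, 47, -47, 191, -191, 767, -767, so a_9 = -767.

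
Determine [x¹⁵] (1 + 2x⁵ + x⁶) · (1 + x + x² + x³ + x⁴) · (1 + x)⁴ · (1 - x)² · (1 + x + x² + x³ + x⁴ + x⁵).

-6

(1 + 2x⁵ + x⁶) has coefficients 1,0,0,0,0,2,1 for degrees 0…6.
(1 + x + x² + x³ + x⁴) has coefficients 1,1,1,1,1,0,0,0,0,0,0,0,0,0,0,0 for degrees 0…15.
Multiplying by (1 + x)⁴ gives running coefficients 1,5,11,15,16,15,11,5,1,0,0,0,0,0,0,0 for degrees 0…15.
Multiplying by (1 - x)² gives running coefficients 1,3,2,-2,-3,-2,-3,-2,2,3,1,0,0,0,0,0 for degrees 0…15.
Finally multiplying by (1 + x + x² + x³ + x⁴ + x⁵), the product of all factors after the first has coefficients 1,4,6,4,1,-1,-5,-10,-10,-5,-1,1,4,6,4,1 for degrees 0…15.
[x¹⁵] = 1·1 + 2·(-1) + 1·(-5) = -6.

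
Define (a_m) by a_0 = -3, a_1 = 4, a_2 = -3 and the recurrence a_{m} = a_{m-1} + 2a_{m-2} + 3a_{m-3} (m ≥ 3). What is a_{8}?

-138

The ordinary generating function has denominator 1 - y - 2y^2 - 3y^3.
Iterating the recurrence: a_0,…,a_{8} = -3, 4, -3, -4, 2, -15, -23, -47, -138.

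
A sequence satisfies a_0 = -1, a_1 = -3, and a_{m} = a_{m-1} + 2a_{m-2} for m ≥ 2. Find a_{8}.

-341

The ordinary generating function has denominator 1 - x - 2x^2.
Iterating the recurrence: a_0,…,a_{8} = -1, -3, -5, -11, -21, -43, -85, -171, -341.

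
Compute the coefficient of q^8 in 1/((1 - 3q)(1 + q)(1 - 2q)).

14421

Partial fractions give a closed form: a_n = (9/4)·3^n + (1/12)·(-1)^n + (-4/3)·2^n.
At n = 8: a_8 = 14421.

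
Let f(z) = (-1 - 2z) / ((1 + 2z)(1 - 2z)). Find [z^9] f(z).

Partial fractions give a closed form: a_n = (-1)·2^n.
At n = 9: a_9 = -512.

-512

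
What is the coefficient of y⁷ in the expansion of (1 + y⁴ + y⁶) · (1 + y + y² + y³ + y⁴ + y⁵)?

(1 + y⁴ + y⁶) has coefficients 1,0,0,0,1,0,1 for degrees 0…6.
(1 + y + y² + y³ + y⁴ + y⁵) has coefficients 1,1,1,1,1,1,0,0 for degrees 0…7.
[y⁷] = 1·0 + 1·1 + 1·1 = 2.

2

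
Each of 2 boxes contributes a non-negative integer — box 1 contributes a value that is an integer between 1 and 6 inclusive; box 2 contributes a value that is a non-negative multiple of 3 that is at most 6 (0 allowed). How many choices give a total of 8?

The generating function for the choices is (q + q² + q³ + q⁴ + q⁵ + q⁶)·(1 + q³ + q⁶); the count is [q⁸].
(q + q² + q³ + q⁴ + q⁵ + q⁶) has coefficients 0,1,1,1,1,1,1 for degrees 0…6.
(1 + q³ + q⁶) has coefficients 1,0,0,1,0,0,1,0,0 for degrees 0…8.
[q⁸] = 1·0 + 1·1 + 1·0 + 1·0 + 1·1 + 1·0 = 2.

2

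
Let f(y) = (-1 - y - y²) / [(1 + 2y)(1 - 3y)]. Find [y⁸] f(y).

-5763

The denominator gives the recurrence a_n = a_(n−1) + 6a_(n−2) for n ≥ 3; the numerator fixes a_0 = -1, a_1 = -2, a_2 = -9.
Iterating: -1, -2, -9, -21, -75, -201, -651, -1857, -5763, so a_8 = -5763.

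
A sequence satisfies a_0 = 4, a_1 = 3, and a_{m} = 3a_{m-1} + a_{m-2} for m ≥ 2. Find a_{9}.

54618

The ordinary generating function has denominator 1 - 3t - t^2.
Iterating the recurrence: a_0,…,a_{9} = 4, 3, 13, 42, 139, 459, 1516, 5007, 16537, 54618.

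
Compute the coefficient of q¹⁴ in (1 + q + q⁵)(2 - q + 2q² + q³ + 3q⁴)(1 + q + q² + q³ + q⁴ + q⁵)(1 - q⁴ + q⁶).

7

(1 + q + q⁵) has coefficients 1,1,0,0,0,1 for degrees 0…5.
(2 - q + 2q² + q³ + 3q⁴) has coefficients 2,-1,2,1,3,0,0,0,0,0,0,0,0,0,0 for degrees 0…14.
Multiplying by (1 + q + q² + q³ + q⁴ + q⁵) gives running coefficients 2,1,3,4,7,7,5,6,4,3,0,0,0,0,0 for degrees 0…14.
Finally multiplying by (1 - q⁴ + q⁶), the product of all factors after the first has coefficients 2,1,3,4,5,6,4,3,0,0,2,1,1,3,4 for degrees 0…14.
[q¹⁴] = 1·4 + 1·3 + 1·0 = 7.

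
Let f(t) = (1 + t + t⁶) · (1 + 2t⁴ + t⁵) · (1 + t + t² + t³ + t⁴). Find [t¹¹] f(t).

(1 + t + t⁶) has coefficients 1,1,0,0,0,0,1 for degrees 0…6.
(1 + 2t⁴ + t⁵) has coefficients 1,0,0,0,2,1,0,0,0,0,0,0 for degrees 0…11.
Finally multiplying by (1 + t + t² + t³ + t⁴), the product of all factors after the first has coefficients 1,1,1,1,3,3,3,3,3,1,0,0 for degrees 0…11.
[t¹¹] = 1·0 + 1·0 + 1·3 = 3.

3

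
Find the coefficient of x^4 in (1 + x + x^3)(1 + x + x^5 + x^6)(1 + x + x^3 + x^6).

4

(1 + x + x^3) has coefficients 1,1,0,1 for degrees 0…3.
(1 + x + x^5 + x^6) has coefficients 1,1,0,0,0 for degrees 0…4.
Finally multiplying by (1 + x + x^3 + x^6), the product of all factors after the first has coefficients 1,2,1,1,1 for degrees 0…4.
[x^4] = 1·1 + 1·1 + 1·2 = 4.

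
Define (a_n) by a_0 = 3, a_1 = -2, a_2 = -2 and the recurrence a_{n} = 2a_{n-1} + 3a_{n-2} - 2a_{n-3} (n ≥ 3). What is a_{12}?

The ordinary generating function has denominator 1 - 2y - 3y^2 + 2y^3.
Iterating the recurrence: a_0,…,a_{12} = 3, -2, -2, -16, -34, -112, -294, -856, -2370, -6720, -18838, -53096, -149266.

-149266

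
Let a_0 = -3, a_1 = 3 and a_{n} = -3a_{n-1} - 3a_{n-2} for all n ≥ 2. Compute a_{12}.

The ordinary generating function has denominator 1 + 3x + 3x^2.
Iterating the recurrence: a_0,…,a_{12} = -3, 3, 0, -9, 27, -54, 81, -81, 0, 243, -729, 1458, -2187.

-2187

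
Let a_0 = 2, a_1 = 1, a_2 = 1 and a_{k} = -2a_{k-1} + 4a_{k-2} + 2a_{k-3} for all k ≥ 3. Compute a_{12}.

The ordinary generating function has denominator 1 + 2z - 4z^2 - 2z^3.
Iterating the recurrence: a_0,…,a_{12} = 2, 1, 1, 6, -6, 38, -88, 316, -908, 2904, -8808, 27416, -84256.

-84256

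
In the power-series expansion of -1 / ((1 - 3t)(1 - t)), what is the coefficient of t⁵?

-364

Partial fractions give a closed form: a_n = (-3/2)·3^n + (1/2)·1^n.
At n = 5: a_5 = -364.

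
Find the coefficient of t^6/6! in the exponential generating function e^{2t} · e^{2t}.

4096

The EGF product rule gives c_6 = Σ_{k_1+k_2=6} C(6; k_1,k_2) · ∏ g_i(k_i), where e^{2t} gives (2)^k; e^{2t} gives (2)^k.
g_1(k) for k = 0…6: 1, 2, 4, 8, 16, 32, 64.
g_2(k) for k = 0…6: 1, 2, 4, 8, 16, 32, 64.
c_6 = Σ_k C(6,k)·g_1(k)·g_2(6−k) = 1·1·64 + 6·2·32 + 15·4·16 + 20·8·8 + 15·16·4 + 6·32·2 + 1·64·1 = 64 + 384 + 960 + 1280 + 960 + 384 + 64 = 4096.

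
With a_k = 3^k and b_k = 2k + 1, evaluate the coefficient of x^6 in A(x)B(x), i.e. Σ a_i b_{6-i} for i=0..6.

2179

This is [x^6] in the product of the two ordinary generating functions.
Σ = 1·13 + 3·11 + 9·9 + 27·7 + 81·5 + 243·3 + 729·1 = 2179.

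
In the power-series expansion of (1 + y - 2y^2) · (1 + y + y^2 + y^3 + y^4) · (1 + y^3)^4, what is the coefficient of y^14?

(1 + y - 2y^2) has coefficients 1,1,-2 for degrees 0…2.
(1 + y + y^2 + y^3 + y^4) has coefficients 1,1,1,1,1,0,0,0,0,0,0,0,0,0,0 for degrees 0…14.
Finally multiplying by (1 + y^3)^4, the product of all factors after the first has coefficients 1,1,1,5,5,4,10,10,6,10,10,4,5,5,1 for degrees 0…14.
[y^14] = 1·1 + 1·5 − 2·5 = -4.

-4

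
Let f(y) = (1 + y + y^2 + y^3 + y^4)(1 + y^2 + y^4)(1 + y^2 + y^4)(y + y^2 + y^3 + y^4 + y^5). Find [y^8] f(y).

(1 + y + y^2 + y^3 + y^4) has coefficients 1,1,1,1,1 for degrees 0…4.
(1 + y^2 + y^4) has coefficients 1,0,1,0,1,0,0,0,0 for degrees 0…8.
Multiplying by (1 + y^2 + y^4) gives running coefficients 1,0,2,0,3,0,2,0,1 for degrees 0…8.
Finally multiplying by (y + y^2 + y^3 + y^4 + y^5), the product of all factors after the first has coefficients 0,1,1,3,3,6,5,7,5 for degrees 0…8.
[y^8] = 1·5 + 1·7 + 1·5 + 1·6 + 1·3 = 26.

26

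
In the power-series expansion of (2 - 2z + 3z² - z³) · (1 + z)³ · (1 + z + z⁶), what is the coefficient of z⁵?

4

(2 - 2z + 3z² - z³) has coefficients 2,-2,3,-1 for degrees 0…3.
(1 + z)³ has coefficients 1,3,3,1,0,0 for degrees 0…5.
Finally multiplying by (1 + z + z⁶), the product of all factors after the first has coefficients 1,4,6,4,1,0 for degrees 0…5.
[z⁵] = 2·0 − 2·1 + 3·4 − 1·6 = 4.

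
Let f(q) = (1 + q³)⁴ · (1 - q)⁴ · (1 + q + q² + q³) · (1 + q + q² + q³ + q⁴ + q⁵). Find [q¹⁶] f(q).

(1 + q³)⁴ has coefficients 1,0,0,4,0,0,6,0,0,4,0,0,1 for degrees 0…12.
(1 - q)⁴ has coefficients 1,-4,6,-4,1,0,0,0,0,0,0,0,0,0,0,0,0 for degrees 0…16.
Multiplying by (1 + q + q² + q³) gives running coefficients 1,-3,3,-1,-1,3,-3,1,0,0,0,0,0,0,0,0,0 for degrees 0…16.
Finally multiplying by (1 + q + q² + q³ + q⁴ + q⁵), the product of all factors after the first has coefficients 1,-2,1,0,-1,2,-2,2,-1,0,1,-2,1,0,0,0,0 for degrees 0…16.
[q¹⁶] = 1·0 + 4·0 + 6·1 + 4·2 + 1·(-1) = 13.

13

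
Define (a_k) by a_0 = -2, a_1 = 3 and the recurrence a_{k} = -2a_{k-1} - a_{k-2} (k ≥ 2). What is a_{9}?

11

The ordinary generating function has denominator 1 + 2q + q^2.
Iterating the recurrence: a_0,…,a_{9} = -2, 3, -4, 5, -6, 7, -8, 9, -10, 11.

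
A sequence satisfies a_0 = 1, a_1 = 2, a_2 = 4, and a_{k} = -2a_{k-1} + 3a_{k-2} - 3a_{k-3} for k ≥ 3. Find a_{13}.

The ordinary generating function has denominator 1 + 2x - 3x^2 + 3x^3.
Iterating the recurrence: a_0,…,a_{13} = 1, 2, 4, -5, 16, -59, 181, -587, 1894, -6092, 19627, -63212, 203581, -655679.

-655679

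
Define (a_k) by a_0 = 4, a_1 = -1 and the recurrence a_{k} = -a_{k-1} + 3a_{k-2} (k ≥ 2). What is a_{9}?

The ordinary generating function has denominator 1 + z - 3z^2.
Iterating the recurrence: a_0,…,a_{9} = 4, -1, 13, -16, 55, -103, 268, -577, 1381, -3112.

-3112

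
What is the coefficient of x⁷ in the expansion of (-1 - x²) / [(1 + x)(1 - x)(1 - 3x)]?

Partial fractions give a closed form: a_n = (-1/4)·(-1)^n + (1/2)·1^n + (-5/4)·3^n.
At n = 7: a_7 = -2733.

-2733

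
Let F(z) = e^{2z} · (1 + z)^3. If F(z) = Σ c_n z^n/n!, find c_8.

24832

The EGF product rule gives c_8 = Σ_{k_1+k_2=8} C(8; k_1,k_2) · ∏ g_i(k_i), where e^{2z} gives (2)^k; (1+z)^3 gives the falling factorial (3)_k.
g_1(k) for k = 0…8: 1, 2, 4, 8, 16, 32, 64, 128, 256.
g_2(k) for k = 0…8: 1, 3, 6, 6, 0, 0, 0, 0, 0.
c_8 = Σ_k C(8,k)·g_1(k)·g_2(8−k) = 56·32·6 + 28·64·6 + 8·128·3 + 1·256·1 = 10752 + 10752 + 3072 + 256 = 24832.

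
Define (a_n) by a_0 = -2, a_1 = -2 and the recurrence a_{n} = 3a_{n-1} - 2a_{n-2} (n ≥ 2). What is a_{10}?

The ordinary generating function has denominator 1 - 3z + 2z^2.
Iterating the recurrence: a_0,…,a_{10} = -2, -2, -2, -2, -2, -2, -2, -2, -2, -2, -2.

-2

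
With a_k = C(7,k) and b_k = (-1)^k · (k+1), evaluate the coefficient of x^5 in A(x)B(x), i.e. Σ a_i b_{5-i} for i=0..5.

1

The convolution is the x^5 coefficient of A(x)B(x).
Σ = 1·(-6) + 7·5 + 21·(-4) + 35·3 + 35·(-2) + 21·1 = 1.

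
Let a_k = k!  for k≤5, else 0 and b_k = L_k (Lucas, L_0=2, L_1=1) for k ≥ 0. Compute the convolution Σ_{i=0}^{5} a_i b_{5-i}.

308

Write out a_i and b_{5-i} for i = 0,…,5 and sum the products.
Σ = 1·11 + 1·7 + 2·4 + 6·3 + 24·1 + 120·2 = 308.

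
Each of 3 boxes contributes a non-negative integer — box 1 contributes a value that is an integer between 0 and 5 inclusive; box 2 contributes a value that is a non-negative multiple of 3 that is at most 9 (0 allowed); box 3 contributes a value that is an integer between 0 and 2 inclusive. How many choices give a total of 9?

The generating function for the choices is (1 + z + z² + z³ + z⁴ + z⁵)·(1 + z³ + z⁶ + z⁹)·(1 + z + z²); the count is [z⁹].
(1 + z + z² + z³ + z⁴ + z⁵) has coefficients 1,1,1,1,1,1 for degrees 0…5.
(1 + z³ + z⁶ + z⁹) has coefficients 1,0,0,1,0,0,1,0,0,1 for degrees 0…9.
Finally multiplying by (1 + z + z²), the product of all factors after the first has coefficients 1,1,1,1,1,1,1,1,1,1 for degrees 0…9.
[z⁹] = 1·1 + 1·1 + 1·1 + 1·1 + 1·1 + 1·1 = 6.

6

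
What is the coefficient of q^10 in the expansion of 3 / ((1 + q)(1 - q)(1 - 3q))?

199290

Partial fractions give a closed form: a_n = (3/8)·(-1)^n + (-3/4)·1^n + (27/8)·3^n.
At n = 10: a_10 = 199290.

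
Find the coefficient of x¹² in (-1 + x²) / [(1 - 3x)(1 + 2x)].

The denominator gives the recurrence a_n = a_(n−1) + 6a_(n−2) for n ≥ 3; the numerator fixes a_0 = -1, a_1 = -1, a_2 = -6.
Iterating: -1, -1, -6, -12, -48, -120, -408, -1128, -3576, -10344, -31800, -93864, -284664, so a_12 = -284664.

-284664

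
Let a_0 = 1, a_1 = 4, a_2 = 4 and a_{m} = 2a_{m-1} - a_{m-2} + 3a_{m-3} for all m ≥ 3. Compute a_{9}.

1024

The ordinary generating function has denominator 1 - 2t + t^2 - 3t^3.
Iterating the recurrence: a_0,…,a_{9} = 1, 4, 4, 7, 22, 49, 97, 211, 472, 1024.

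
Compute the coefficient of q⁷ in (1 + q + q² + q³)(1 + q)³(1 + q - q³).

-6

(1 + q + q² + q³) has coefficients 1,1,1,1 for degrees 0…3.
(1 + q)³ has coefficients 1,3,3,1,0,0,0,0 for degrees 0…7.
Finally multiplying by (1 + q - q³), the product of all factors after the first has coefficients 1,4,6,3,-2,-3,-1,0 for degrees 0…7.
[q⁷] = 1·0 + 1·(-1) + 1·(-3) + 1·(-2) = -6.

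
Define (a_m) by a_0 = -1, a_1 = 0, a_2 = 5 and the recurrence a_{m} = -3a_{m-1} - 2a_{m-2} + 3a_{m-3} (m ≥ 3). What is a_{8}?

The ordinary generating function has denominator 1 + 3x + 2x^2 - 3x^3.
Iterating the recurrence: a_0,…,a_{8} = -1, 0, 5, -18, 44, -81, 101, -9, -418.

-418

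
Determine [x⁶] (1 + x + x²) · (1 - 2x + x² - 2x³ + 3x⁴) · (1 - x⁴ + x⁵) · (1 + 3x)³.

-25

(1 + x + x²) has coefficients 1,1,1 for degrees 0…2.
(1 - 2x + x² - 2x³ + 3x⁴) has coefficients 1,-2,1,-2,3,0,0 for degrees 0…6.
Multiplying by (1 - x⁴ + x⁵) gives running coefficients 1,-2,1,-2,2,3,-3 for degrees 0…6.
Finally multiplying by (1 + 3x)³, the product of all factors after the first has coefficients 1,7,10,-20,-43,-6,24 for degrees 0…6.
[x⁶] = 1·24 + 1·(-6) + 1·(-43) = -25.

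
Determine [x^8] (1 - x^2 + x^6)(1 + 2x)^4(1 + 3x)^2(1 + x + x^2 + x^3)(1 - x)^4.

(1 - x^2 + x^6) has coefficients 1,0,-1,0,0,0,1 for degrees 0…6.
(1 + 2x)^4 has coefficients 1,8,24,32,16,0,0,0,0 for degrees 0…8.
Multiplying by (1 + 3x)^2 gives running coefficients 1,14,81,248,424,384,144,0,0 for degrees 0…8.
Multiplying by (1 + x + x^2 + x^3) gives running coefficients 1,15,96,344,767,1137,1200,952,528 for degrees 0…8.
Finally multiplying by (1 - x)^4, the product of all factors after the first has coefficients 1,11,42,46,-92,-236,-26,250,139 for degrees 0…8.
[x^8] = 1·139 − 1·(-26) + 1·42 = 207.

207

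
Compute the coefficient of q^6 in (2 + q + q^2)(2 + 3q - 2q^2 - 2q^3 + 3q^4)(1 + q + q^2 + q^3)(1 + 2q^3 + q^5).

35

(2 + q + q^2) has coefficients 2,1,1 for degrees 0…2.
(2 + 3q - 2q^2 - 2q^3 + 3q^4) has coefficients 2,3,-2,-2,3,0,0 for degrees 0…6.
Multiplying by (1 + q + q^2 + q^3) gives running coefficients 2,5,3,1,2,-1,1 for degrees 0…6.
Finally multiplying by (1 + 2q^3 + q^5), the product of all factors after the first has coefficients 2,5,3,5,12,7,8 for degrees 0…6.
[q^6] = 2·8 + 1·7 + 1·12 = 35.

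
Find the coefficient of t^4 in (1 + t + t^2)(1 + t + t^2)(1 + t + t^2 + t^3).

8

(1 + t + t^2) has coefficients 1,1,1 for degrees 0…2.
(1 + t + t^2) has coefficients 1,1,1,0,0 for degrees 0…4.
Finally multiplying by (1 + t + t^2 + t^3), the product of all factors after the first has coefficients 1,2,3,3,2 for degrees 0…4.
[t^4] = 1·2 + 1·3 + 1·3 = 8.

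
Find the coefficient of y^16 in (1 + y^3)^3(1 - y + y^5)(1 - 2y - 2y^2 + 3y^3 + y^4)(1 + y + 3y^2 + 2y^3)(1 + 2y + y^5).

(1 + y^3)^3 has coefficients 1,0,0,3,0,0,3,0,0,1 for degrees 0…9.
(1 - y + y^5) has coefficients 1,-1,0,0,0,1,0,0,0,0,0,0,0,0,0,0,0 for degrees 0…16.
Multiplying by (1 - 2y - 2y^2 + 3y^3 + y^4) gives running coefficients 1,-3,0,5,-2,0,-2,-2,3,1,0,0,0,0,0,0,0 for degrees 0…16.
Multiplying by (1 + y + 3y^2 + 2y^3) gives running coefficients 1,-2,0,-2,-3,13,2,-8,-5,-6,6,9,2,0,0,0,0 for degrees 0…16.
Finally multiplying by (1 + 2y + y^5), the product of all factors after the first has coefficients 1,0,-4,-2,-7,8,26,-4,-23,-19,7,23,12,-1,-6,6,9 for degrees 0…16.
[y^16] = 1·9 + 3·(-1) + 3·7 + 1·(-4) = 23.

23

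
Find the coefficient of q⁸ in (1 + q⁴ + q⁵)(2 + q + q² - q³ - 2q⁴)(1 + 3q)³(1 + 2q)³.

(1 + q⁴ + q⁵) has coefficients 1,0,0,0,1,1 for degrees 0…5.
(2 + q + q² - q³ - 2q⁴) has coefficients 2,1,1,-1,-2,0,0,0,0 for degrees 0…8.
Multiplying by (1 + 3q)³ gives running coefficients 2,19,64,89,43,-18,-81,-54,0 for degrees 0…8.
Finally multiplying by (1 + 2q)³, the product of all factors after the first has coefficients 2,31,202,717,1497,1820,1039,-412,-1440 for degrees 0…8.
[q⁸] = 1·(-1440) + 1·1497 + 1·717 = 774.

774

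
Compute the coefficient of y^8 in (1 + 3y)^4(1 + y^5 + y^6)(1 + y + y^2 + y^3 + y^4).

323

(1 + 3y)^4 has coefficients 1,12,54,108,81 for degrees 0…4.
(1 + y^5 + y^6) has coefficients 1,0,0,0,0,1,1,0,0 for degrees 0…8.
Finally multiplying by (1 + y + y^2 + y^3 + y^4), the product of all factors after the first has coefficients 1,1,1,1,1,1,2,2,2 for degrees 0…8.
[y^8] = 1·2 + 12·2 + 54·2 + 108·1 + 81·1 = 323.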